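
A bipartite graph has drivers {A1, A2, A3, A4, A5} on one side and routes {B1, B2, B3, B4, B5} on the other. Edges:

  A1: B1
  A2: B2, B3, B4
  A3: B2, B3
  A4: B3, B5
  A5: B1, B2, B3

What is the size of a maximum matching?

Unit-capacity flow: source→left, listed edges, right→sink; max matching = max flow.
Augmenting path A1→B1 (+1); matched 1.
Augmenting path A2→B2 (+1); matched 2.
Augmenting path A3→B3 (+1); matched 3.
Augmenting path A4→B5 (+1); matched 4.
Augmenting path A5→B2→A2→B4 (+1); matched 5.
No augmenting path remains; maximum matching = 5.
König certificate: {A1, A2, A3, A4, A5} is a vertex cover of size 5 (every listed pair touches it), so no matching can be larger.

5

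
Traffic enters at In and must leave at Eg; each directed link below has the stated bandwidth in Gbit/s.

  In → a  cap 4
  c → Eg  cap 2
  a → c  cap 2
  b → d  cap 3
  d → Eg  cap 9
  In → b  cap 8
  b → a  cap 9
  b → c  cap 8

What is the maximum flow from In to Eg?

Augment In→a→c→Eg: bottleneck 2, flow now 2.
Augment In→b→d→Eg: bottleneck 3, flow now 5.
No augmenting path remains; maximum flow = 5.
In the residual graph, reachable from In: {In, a, b, c}.
Min-cut edges: b→d (3), c→Eg (2); capacity 3 + 2 = 5.
This cut is saturated, so no flow can exceed 5.

5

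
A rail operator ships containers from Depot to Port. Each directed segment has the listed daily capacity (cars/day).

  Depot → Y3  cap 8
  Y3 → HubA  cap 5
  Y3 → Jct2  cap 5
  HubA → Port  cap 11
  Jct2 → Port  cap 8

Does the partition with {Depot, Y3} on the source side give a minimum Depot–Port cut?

Given cut capacity: 5 + 5 = 10.
Augment Depot→Y3→HubA→Port: bottleneck 5, flow now 5.
Augment Depot→Y3→Jct2→Port: bottleneck 3, flow now 8.
No augmenting path remains; maximum flow = 8.
In the residual graph, reachable from Depot: {Depot}.
Min-cut edges: Depot→Y3 (8); capacity 8 = 8.
Cut capacity 10 exceeds the max flow 8, so it is not minimum.

No — its capacity is 10, but the minimum cut has capacity 8.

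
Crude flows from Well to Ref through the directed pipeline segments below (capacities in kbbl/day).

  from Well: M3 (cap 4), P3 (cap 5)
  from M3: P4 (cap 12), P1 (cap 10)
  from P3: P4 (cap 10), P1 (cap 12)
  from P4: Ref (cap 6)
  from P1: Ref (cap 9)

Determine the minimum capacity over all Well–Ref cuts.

9

Augment Well→M3→P4→Ref: bottleneck 4, flow now 4.
Augment Well→P3→P4→Ref: bottleneck 2, flow now 6.
Augment Well→P3→P1→Ref: bottleneck 3, flow now 9.
No augmenting path remains; maximum flow = 9.
By max-flow min-cut, the minimum cut capacity equals the max flow.
In the residual graph, reachable from Well: {Well}.
Min-cut edges: Well→M3 (4), Well→P3 (5); capacity 4 + 5 = 9.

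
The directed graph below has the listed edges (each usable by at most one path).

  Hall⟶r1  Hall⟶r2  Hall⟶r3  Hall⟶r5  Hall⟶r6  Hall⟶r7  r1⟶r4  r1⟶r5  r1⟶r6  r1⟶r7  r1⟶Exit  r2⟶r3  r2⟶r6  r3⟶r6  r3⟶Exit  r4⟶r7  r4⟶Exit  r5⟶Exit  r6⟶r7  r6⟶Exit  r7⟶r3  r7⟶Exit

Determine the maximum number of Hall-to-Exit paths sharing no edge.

Assign every edge capacity 1; by Menger, the answer equals the max flow.
Path Hall→r1→Exit (+1); total 1.
Path Hall→r3→Exit (+1); total 2.
Path Hall→r5→Exit (+1); total 3.
Path Hall→r6→Exit (+1); total 4.
Path Hall→r7→Exit (+1); total 5.
No residual Hall→Exit path; max flow = 5.
Certifying cut of size 5: {Hall→r1, Hall→r5, r3→Exit, r6→Exit, r7→Exit}.

5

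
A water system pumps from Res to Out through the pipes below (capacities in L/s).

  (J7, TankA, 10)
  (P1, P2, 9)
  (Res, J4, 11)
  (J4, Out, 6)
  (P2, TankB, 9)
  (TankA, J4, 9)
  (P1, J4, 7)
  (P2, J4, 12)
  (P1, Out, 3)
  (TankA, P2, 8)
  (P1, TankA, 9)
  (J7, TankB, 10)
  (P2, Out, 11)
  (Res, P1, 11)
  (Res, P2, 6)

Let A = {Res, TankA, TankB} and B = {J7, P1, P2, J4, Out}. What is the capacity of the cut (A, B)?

Edges leaving {Res, TankA, TankB}: Res→P1 (11), Res→P2 (6), Res→J4 (11), TankA→P2 (8), TankA→J4 (9).
Cut capacity = 11 + 6 + 11 + 8 + 9 = 45.

45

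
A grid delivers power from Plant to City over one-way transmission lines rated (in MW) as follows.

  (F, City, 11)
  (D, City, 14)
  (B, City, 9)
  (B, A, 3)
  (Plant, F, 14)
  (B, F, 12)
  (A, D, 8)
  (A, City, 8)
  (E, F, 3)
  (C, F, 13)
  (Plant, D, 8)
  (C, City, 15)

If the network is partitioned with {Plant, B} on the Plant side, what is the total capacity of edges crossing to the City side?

Edges leaving {Plant, B}: Plant→D (8), Plant→F (14), B→A (3), B→F (12), B→City (9).
Cut capacity = 8 + 14 + 3 + 12 + 9 = 46.

46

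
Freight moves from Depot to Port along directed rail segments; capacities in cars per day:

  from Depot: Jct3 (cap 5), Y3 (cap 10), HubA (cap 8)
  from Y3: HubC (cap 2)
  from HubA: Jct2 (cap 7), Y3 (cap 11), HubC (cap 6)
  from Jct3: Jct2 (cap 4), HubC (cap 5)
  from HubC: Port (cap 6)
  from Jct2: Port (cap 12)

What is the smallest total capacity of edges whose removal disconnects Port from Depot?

Augment Depot→Y3→HubC→Port: bottleneck 2, flow now 2.
Augment Depot→HubA→HubC→Port: bottleneck 4, flow now 6.
Augment Depot→HubA→Jct2→Port: bottleneck 4, flow now 10.
Augment Depot→Jct3→Jct2→Port: bottleneck 4, flow now 14.
Augment Depot→Jct3→HubC→HubA→Jct2→Port: bottleneck 1, flow now 15. (uses reverse residual edge)
No augmenting path remains; maximum flow = 15.
By max-flow min-cut, the minimum cut capacity equals the max flow.
In the residual graph, reachable from Depot: {Depot, Y3}.
Min-cut edges: Depot→HubA (8), Depot→Jct3 (5), Y3→HubC (2); capacity 8 + 5 + 2 = 15.

15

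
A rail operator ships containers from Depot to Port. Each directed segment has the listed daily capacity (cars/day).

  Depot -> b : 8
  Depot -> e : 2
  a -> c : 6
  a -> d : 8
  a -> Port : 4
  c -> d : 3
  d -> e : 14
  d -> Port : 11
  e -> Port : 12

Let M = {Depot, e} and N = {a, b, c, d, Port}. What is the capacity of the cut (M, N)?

Edges leaving {Depot, e}: Depot→b (8), e→Port (12).
Cut capacity = 8 + 12 = 20.

20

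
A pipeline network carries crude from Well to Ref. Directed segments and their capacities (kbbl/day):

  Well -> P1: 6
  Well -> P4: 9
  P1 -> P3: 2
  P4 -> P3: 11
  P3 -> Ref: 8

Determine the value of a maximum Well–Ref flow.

Augment Well→P1→P3→Ref: bottleneck 2, flow now 2.
Augment Well→P4→P3→Ref: bottleneck 6, flow now 8.
No augmenting path remains; maximum flow = 8.
In the residual graph, reachable from Well: {Well, P1, P4, P3}.
Min-cut edges: P3→Ref (8); capacity 8 = 8.
This cut is saturated, so no flow can exceed 8.

8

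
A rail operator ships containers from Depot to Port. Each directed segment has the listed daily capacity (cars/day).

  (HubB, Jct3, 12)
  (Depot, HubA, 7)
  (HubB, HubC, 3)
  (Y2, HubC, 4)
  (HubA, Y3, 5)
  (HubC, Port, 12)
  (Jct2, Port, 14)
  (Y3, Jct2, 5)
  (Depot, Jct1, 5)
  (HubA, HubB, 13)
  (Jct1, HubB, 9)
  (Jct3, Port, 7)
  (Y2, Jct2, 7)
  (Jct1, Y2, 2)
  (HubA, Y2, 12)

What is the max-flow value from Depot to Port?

12

Augment Depot→HubA→HubB→HubC→Port: bottleneck 3, flow now 3.
Augment Depot→HubA→HubB→Jct3→Port: bottleneck 4, flow now 7.
Augment Depot→Jct1→HubB→Jct3→Port: bottleneck 3, flow now 10.
Augment Depot→Jct1→Y2→Jct2→Port: bottleneck 2, flow now 12.
No augmenting path remains; maximum flow = 12.
In the residual graph, reachable from Depot: {Depot}.
Min-cut edges: Depot→HubA (7), Depot→Jct1 (5); capacity 7 + 5 = 12.
This cut is saturated, so no flow can exceed 12.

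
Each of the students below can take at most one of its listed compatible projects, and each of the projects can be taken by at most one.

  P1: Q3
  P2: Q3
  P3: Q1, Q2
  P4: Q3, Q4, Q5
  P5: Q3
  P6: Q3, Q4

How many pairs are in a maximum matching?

4

Unit-capacity flow: source→left, listed edges, right→sink; max matching = max flow.
Augmenting path P1→Q3 (+1); matched 1.
Augmenting path P3→Q1 (+1); matched 2.
Augmenting path P4→Q4 (+1); matched 3.
Augmenting path P6→Q4→P4→Q5 (+1); matched 4.
No augmenting path remains; maximum matching = 4.
König certificate: {P3, P4, P6, Q3} is a vertex cover of size 4 (every listed pair touches it), so no matching can be larger.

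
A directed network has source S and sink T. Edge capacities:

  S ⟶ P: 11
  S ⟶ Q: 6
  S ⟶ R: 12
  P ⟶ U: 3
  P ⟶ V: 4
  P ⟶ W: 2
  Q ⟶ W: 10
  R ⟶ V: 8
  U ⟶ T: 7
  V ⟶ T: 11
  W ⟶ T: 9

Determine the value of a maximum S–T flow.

Augment S→P→U→T: bottleneck 3, flow now 3.
Augment S→P→V→T: bottleneck 4, flow now 7.
Augment S→P→W→T: bottleneck 2, flow now 9.
Augment S→Q→W→T: bottleneck 6, flow now 15.
Augment S→R→V→T: bottleneck 7, flow now 22.
No augmenting path remains; maximum flow = 22.
In the residual graph, reachable from S: {S, P, R, V}.
Min-cut edges: S→Q (6), P→U (3), P→W (2), V→T (11); capacity 6 + 3 + 2 + 11 = 22.
This cut is saturated, so no flow can exceed 22.

22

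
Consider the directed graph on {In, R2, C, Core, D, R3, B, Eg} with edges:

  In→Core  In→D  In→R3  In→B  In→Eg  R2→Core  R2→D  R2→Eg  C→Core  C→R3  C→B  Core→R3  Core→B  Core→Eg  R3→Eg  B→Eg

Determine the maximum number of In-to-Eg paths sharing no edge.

Assign every edge capacity 1; by Menger, the answer equals the max flow.
Path In→Eg (+1); total 1.
Path In→Core→Eg (+1); total 2.
Path In→R3→Eg (+1); total 3.
Path In→B→Eg (+1); total 4.
No residual In→Eg path; max flow = 4.
Certifying cut of size 4: {In→B, In→Core, In→Eg, In→R3}.

4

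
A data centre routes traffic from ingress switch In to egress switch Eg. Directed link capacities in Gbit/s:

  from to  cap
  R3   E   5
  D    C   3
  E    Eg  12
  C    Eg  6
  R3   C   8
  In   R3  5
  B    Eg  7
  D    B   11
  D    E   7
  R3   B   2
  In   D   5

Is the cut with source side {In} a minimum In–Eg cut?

Yes — it is a minimum cut (capacity 10).

Given cut capacity: 5 + 5 = 10.
Augment In→R3→E→Eg: bottleneck 5, flow now 5.
Augment In→D→E→Eg: bottleneck 5, flow now 10.
No augmenting path remains; maximum flow = 10.
Cut capacity 10 equals the max flow, so it is a minimum cut.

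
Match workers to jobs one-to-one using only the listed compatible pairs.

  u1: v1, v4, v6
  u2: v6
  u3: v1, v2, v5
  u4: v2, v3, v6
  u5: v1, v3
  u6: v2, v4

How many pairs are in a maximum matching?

Unit-capacity flow: source→left, listed edges, right→sink; max matching = max flow.
Augmenting path u1→v1 (+1); matched 1.
Augmenting path u2→v6 (+1); matched 2.
Augmenting path u3→v2 (+1); matched 3.
Augmenting path u4→v3 (+1); matched 4.
Augmenting path u6→v4 (+1); matched 5.
Augmenting path u5→v3→u4→v2→u3→v5 (+1); matched 6.
No augmenting path remains; maximum matching = 6.
König certificate: {u1, u2, u3, u4, u5, u6} is a vertex cover of size 6 (every listed pair touches it), so no matching can be larger.

6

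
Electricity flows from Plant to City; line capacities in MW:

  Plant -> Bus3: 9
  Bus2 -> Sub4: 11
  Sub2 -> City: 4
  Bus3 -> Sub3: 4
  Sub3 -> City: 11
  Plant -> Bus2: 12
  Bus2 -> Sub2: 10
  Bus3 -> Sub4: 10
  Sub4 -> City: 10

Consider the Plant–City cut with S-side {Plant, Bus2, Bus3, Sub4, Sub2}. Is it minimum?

Yes — it is a minimum cut (capacity 18).

Given cut capacity: 4 + 10 + 4 = 18.
Augment Plant→Bus2→Sub4→City: bottleneck 10, flow now 10.
Augment Plant→Bus2→Sub2→City: bottleneck 2, flow now 12.
Augment Plant→Bus3→Sub3→City: bottleneck 4, flow now 16.
Augment Plant→Bus3→Sub4→Bus2→Sub2→City: bottleneck 2, flow now 18. (uses reverse residual edge)
No augmenting path remains; maximum flow = 18.
Cut capacity 18 equals the max flow, so it is a minimum cut.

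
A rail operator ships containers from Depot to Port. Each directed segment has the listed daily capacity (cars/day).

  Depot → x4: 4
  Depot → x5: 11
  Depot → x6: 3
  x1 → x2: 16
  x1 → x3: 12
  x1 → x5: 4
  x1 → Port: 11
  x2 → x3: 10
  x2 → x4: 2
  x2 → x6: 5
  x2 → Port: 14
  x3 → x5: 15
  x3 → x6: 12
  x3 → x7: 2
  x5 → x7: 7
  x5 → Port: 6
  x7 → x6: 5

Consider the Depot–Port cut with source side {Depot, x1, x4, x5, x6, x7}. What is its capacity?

Edges leaving {Depot, x1, x4, x5, x6, x7}: x1→x2 (16), x1→x3 (12), x1→Port (11), x5→Port (6).
Cut capacity = 16 + 12 + 11 + 6 = 45.

45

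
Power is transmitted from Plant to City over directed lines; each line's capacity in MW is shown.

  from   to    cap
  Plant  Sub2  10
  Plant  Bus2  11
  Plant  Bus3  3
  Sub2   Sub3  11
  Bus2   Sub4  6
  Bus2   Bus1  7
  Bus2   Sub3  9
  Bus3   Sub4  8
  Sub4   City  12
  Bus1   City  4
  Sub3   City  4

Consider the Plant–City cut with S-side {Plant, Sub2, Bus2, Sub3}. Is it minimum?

No — its capacity is 20, but the minimum cut has capacity 17.

Given cut capacity: 3 + 6 + 7 + 4 = 20.
Augment Plant→Sub2→Sub3→City: bottleneck 4, flow now 4.
Augment Plant→Bus2→Sub4→City: bottleneck 6, flow now 10.
Augment Plant→Bus2→Bus1→City: bottleneck 4, flow now 14.
Augment Plant→Bus3→Sub4→City: bottleneck 3, flow now 17.
No augmenting path remains; maximum flow = 17.
In the residual graph, reachable from Plant: {Plant, Sub2, Bus2, Bus1, Sub3}.
Min-cut edges: Plant→Bus3 (3), Bus2→Sub4 (6), Bus1→City (4), Sub3→City (4); capacity 3 + 6 + 4 + 4 = 17.
Cut capacity 20 exceeds the max flow 17, so it is not minimum.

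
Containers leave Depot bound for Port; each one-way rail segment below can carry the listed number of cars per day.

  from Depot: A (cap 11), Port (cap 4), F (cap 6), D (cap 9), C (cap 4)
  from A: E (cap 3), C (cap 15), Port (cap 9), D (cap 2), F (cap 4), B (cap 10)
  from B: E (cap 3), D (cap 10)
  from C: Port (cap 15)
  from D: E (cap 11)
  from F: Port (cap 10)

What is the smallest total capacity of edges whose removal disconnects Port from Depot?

25

Augment Depot→Port: bottleneck 4, flow now 4.
Augment Depot→A→Port: bottleneck 9, flow now 13.
Augment Depot→C→Port: bottleneck 4, flow now 17.
Augment Depot→F→Port: bottleneck 6, flow now 23.
Augment Depot→A→C→Port: bottleneck 2, flow now 25.
No augmenting path remains; maximum flow = 25.
By max-flow min-cut, the minimum cut capacity equals the max flow.
In the residual graph, reachable from Depot: {Depot, D, E}.
Min-cut edges: Depot→A (11), Depot→C (4), Depot→F (6), Depot→Port (4); capacity 11 + 4 + 6 + 4 = 25.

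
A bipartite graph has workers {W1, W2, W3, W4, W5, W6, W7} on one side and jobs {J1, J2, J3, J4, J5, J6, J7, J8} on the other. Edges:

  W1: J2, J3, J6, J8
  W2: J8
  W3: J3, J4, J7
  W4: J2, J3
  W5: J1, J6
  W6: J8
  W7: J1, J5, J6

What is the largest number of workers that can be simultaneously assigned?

6

Unit-capacity flow: source→left, listed edges, right→sink; max matching = max flow.
Augmenting path W1→J2 (+1); matched 1.
Augmenting path W2→J8 (+1); matched 2.
Augmenting path W3→J3 (+1); matched 3.
Augmenting path W5→J1 (+1); matched 4.
Augmenting path W7→J5 (+1); matched 5.
Augmenting path W4→J2→W1→J6 (+1); matched 6.
No augmenting path remains; maximum matching = 6.
König certificate: {W1, W3, W4, W5, W7, J8} is a vertex cover of size 6 (every listed pair touches it), so no matching can be larger.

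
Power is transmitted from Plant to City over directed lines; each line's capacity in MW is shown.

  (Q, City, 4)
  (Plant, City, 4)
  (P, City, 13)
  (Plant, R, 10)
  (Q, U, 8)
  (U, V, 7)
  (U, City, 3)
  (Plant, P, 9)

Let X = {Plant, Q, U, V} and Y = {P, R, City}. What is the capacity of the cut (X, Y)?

Edges leaving {Plant, Q, U, V}: Plant→P (9), Plant→R (10), Plant→City (4), Q→City (4), U→City (3).
Cut capacity = 9 + 10 + 4 + 4 + 3 = 30.

30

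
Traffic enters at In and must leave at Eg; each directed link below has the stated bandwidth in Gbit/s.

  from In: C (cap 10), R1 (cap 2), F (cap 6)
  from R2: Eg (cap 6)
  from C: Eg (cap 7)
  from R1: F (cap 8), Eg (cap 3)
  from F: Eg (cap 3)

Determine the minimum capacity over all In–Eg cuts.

Augment In→C→Eg: bottleneck 7, flow now 7.
Augment In→R1→Eg: bottleneck 2, flow now 9.
Augment In→F→Eg: bottleneck 3, flow now 12.
No augmenting path remains; maximum flow = 12.
By max-flow min-cut, the minimum cut capacity equals the max flow.
In the residual graph, reachable from In: {In, C, F}.
Min-cut edges: In→R1 (2), C→Eg (7), F→Eg (3); capacity 2 + 7 + 3 = 12.

12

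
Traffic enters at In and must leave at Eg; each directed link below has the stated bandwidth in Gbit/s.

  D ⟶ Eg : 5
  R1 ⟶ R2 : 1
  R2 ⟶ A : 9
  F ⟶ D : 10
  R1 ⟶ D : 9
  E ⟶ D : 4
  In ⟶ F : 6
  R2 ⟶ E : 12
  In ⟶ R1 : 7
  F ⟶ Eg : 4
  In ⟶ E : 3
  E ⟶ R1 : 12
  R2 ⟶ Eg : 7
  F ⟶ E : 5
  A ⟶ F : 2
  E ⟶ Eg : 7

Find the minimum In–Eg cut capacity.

Augment In→F→Eg: bottleneck 4, flow now 4.
Augment In→E→Eg: bottleneck 3, flow now 7.
Augment In→F→E→Eg: bottleneck 2, flow now 9.
Augment In→R1→R2→Eg: bottleneck 1, flow now 10.
Augment In→R1→D→Eg: bottleneck 5, flow now 15.
No augmenting path remains; maximum flow = 15.
By max-flow min-cut, the minimum cut capacity equals the max flow.
In the residual graph, reachable from In: {In, R1, D}.
Min-cut edges: In→F (6), In→E (3), R1→R2 (1), D→Eg (5); capacity 6 + 3 + 1 + 5 = 15.

15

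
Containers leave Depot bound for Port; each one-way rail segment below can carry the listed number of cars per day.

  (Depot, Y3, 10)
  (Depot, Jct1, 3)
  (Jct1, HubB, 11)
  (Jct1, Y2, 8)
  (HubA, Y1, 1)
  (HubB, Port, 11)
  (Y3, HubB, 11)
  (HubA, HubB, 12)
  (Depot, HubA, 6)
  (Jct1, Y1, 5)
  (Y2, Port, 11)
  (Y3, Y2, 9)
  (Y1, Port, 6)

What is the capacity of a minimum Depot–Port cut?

19

Augment Depot→Y3→HubB→Port: bottleneck 10, flow now 10.
Augment Depot→HubA→HubB→Port: bottleneck 1, flow now 11.
Augment Depot→HubA→Y1→Port: bottleneck 1, flow now 12.
Augment Depot→Jct1→Y2→Port: bottleneck 3, flow now 15.
Augment Depot→HubA→HubB→Y3→Y2→Port: bottleneck 4, flow now 19. (uses reverse residual edge)
No augmenting path remains; maximum flow = 19.
By max-flow min-cut, the minimum cut capacity equals the max flow.
In the residual graph, reachable from Depot: {Depot}.
Min-cut edges: Depot→Y3 (10), Depot→HubA (6), Depot→Jct1 (3); capacity 10 + 6 + 3 = 19.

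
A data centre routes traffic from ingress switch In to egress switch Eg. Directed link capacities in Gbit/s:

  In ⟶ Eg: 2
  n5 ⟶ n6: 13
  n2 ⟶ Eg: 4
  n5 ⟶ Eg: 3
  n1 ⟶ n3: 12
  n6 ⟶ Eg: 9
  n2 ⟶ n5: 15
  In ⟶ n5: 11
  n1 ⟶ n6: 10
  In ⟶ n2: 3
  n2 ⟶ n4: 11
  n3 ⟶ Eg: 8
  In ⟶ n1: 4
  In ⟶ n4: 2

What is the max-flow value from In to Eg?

20

Augment In→Eg: bottleneck 2, flow now 2.
Augment In→n2→Eg: bottleneck 3, flow now 5.
Augment In→n5→Eg: bottleneck 3, flow now 8.
Augment In→n1→n3→Eg: bottleneck 4, flow now 12.
Augment In→n5→n6→Eg: bottleneck 8, flow now 20.
No augmenting path remains; maximum flow = 20.
In the residual graph, reachable from In: {In, n4}.
Min-cut edges: In→n1 (4), In→n2 (3), In→n5 (11), In→Eg (2); capacity 4 + 3 + 11 + 2 = 20.
This cut is saturated, so no flow can exceed 20.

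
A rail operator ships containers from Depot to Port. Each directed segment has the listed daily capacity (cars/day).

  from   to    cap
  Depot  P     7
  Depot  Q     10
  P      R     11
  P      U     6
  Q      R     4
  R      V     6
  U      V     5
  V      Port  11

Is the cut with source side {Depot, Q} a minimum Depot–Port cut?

Given cut capacity: 7 + 4 = 11.
Augment Depot→P→R→V→Port: bottleneck 6, flow now 6.
Augment Depot→P→U→V→Port: bottleneck 1, flow now 7.
Augment Depot→Q→R→P→U→V→Port: bottleneck 4, flow now 11. (uses reverse residual edge)
No augmenting path remains; maximum flow = 11.
Cut capacity 11 equals the max flow, so it is a minimum cut.

Yes — it is a minimum cut (capacity 11).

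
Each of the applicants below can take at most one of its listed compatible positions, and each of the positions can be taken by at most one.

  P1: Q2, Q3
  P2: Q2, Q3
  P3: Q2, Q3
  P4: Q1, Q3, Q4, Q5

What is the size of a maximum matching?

Unit-capacity flow: source→left, listed edges, right→sink; max matching = max flow.
Augmenting path P1→Q2 (+1); matched 1.
Augmenting path P2→Q3 (+1); matched 2.
Augmenting path P4→Q1 (+1); matched 3.
No augmenting path remains; maximum matching = 3.
König certificate: {P4, Q2, Q3} is a vertex cover of size 3 (every listed pair touches it), so no matching can be larger.

3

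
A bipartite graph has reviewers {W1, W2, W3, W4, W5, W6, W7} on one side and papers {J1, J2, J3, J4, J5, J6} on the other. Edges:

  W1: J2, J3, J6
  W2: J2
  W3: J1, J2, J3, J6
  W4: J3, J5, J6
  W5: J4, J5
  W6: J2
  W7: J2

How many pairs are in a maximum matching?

Unit-capacity flow: source→left, listed edges, right→sink; max matching = max flow.
Augmenting path W1→J2 (+1); matched 1.
Augmenting path W3→J1 (+1); matched 2.
Augmenting path W4→J3 (+1); matched 3.
Augmenting path W5→J4 (+1); matched 4.
Augmenting path W2→J2→W1→J6 (+1); matched 5.
No augmenting path remains; maximum matching = 5.
König certificate: {W1, W3, W4, W5, J2} is a vertex cover of size 5 (every listed pair touches it), so no matching can be larger.

5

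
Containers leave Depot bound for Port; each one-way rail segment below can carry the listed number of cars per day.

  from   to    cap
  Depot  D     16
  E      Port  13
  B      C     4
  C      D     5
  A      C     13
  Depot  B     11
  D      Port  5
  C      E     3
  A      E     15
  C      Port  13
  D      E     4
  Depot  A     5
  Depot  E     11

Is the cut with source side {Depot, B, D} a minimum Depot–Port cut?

Given cut capacity: 5 + 11 + 4 + 4 + 5 = 29.
Augment Depot→D→Port: bottleneck 5, flow now 5.
Augment Depot→E→Port: bottleneck 11, flow now 16.
Augment Depot→A→C→Port: bottleneck 5, flow now 21.
Augment Depot→B→C→Port: bottleneck 4, flow now 25.
Augment Depot→D→E→Port: bottleneck 2, flow now 27.
No augmenting path remains; maximum flow = 27.
In the residual graph, reachable from Depot: {Depot, B, D, E}.
Min-cut edges: Depot→A (5), B→C (4), D→Port (5), E→Port (13); capacity 5 + 4 + 5 + 13 = 27.
Cut capacity 29 exceeds the max flow 27, so it is not minimum.

No — its capacity is 29, but the minimum cut has capacity 27.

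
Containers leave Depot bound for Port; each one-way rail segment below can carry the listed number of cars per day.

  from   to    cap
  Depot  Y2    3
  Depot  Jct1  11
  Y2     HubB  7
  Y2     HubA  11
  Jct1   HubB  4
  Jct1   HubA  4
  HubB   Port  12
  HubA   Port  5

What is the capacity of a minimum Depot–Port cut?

11

Augment Depot→Y2→HubB→Port: bottleneck 3, flow now 3.
Augment Depot→Jct1→HubB→Port: bottleneck 4, flow now 7.
Augment Depot→Jct1→HubA→Port: bottleneck 4, flow now 11.
No augmenting path remains; maximum flow = 11.
By max-flow min-cut, the minimum cut capacity equals the max flow.
In the residual graph, reachable from Depot: {Depot, Jct1}.
Min-cut edges: Depot→Y2 (3), Jct1→HubB (4), Jct1→HubA (4); capacity 3 + 4 + 4 = 11.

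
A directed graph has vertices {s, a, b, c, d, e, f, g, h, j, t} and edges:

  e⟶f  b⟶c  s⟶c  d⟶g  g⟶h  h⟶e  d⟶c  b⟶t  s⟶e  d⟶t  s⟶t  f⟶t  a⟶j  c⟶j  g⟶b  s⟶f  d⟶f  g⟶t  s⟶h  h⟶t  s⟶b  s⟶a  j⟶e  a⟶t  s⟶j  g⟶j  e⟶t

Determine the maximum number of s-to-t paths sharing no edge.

Assign every edge capacity 1; by Menger, the answer equals the max flow.
Path s→t (+1); total 1.
Path s→a→t (+1); total 2.
Path s→b→t (+1); total 3.
Path s→e→t (+1); total 4.
Path s→f→t (+1); total 5.
Path s→h→t (+1); total 6.
No residual s→t path; max flow = 6.
Certifying cut of size 6: {e→t, f→t, s→a, s→b, s→h, s→t}.

6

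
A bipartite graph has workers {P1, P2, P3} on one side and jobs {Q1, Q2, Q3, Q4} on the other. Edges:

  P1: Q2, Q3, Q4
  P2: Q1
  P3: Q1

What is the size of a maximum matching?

2

Unit-capacity flow: source→left, listed edges, right→sink; max matching = max flow.
Augmenting path P1→Q2 (+1); matched 1.
Augmenting path P2→Q1 (+1); matched 2.
No augmenting path remains; maximum matching = 2.
König certificate: {P1, Q1} is a vertex cover of size 2 (every listed pair touches it), so no matching can be larger.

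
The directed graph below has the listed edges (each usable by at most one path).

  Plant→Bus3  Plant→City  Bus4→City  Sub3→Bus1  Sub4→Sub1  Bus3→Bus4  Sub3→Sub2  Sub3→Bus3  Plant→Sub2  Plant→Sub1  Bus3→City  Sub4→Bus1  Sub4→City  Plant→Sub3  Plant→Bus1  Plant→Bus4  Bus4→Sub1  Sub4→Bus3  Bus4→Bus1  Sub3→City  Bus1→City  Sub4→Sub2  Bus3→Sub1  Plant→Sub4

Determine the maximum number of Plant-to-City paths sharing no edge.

6

Assign every edge capacity 1; by Menger, the answer equals the max flow.
Path Plant→City (+1); total 1.
Path Plant→Sub3→City (+1); total 2.
Path Plant→Sub4→City (+1); total 3.
Path Plant→Bus3→City (+1); total 4.
Path Plant→Bus4→City (+1); total 5.
Path Plant→Bus1→City (+1); total 6.
No residual Plant→City path; max flow = 6.
Certifying cut of size 6: {Plant→Bus1, Plant→Bus3, Plant→Bus4, Plant→City, Plant→Sub3, Plant→Sub4}.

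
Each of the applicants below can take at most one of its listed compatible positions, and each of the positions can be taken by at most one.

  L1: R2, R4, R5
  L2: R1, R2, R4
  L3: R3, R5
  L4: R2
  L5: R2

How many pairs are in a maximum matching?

4

Unit-capacity flow: source→left, listed edges, right→sink; max matching = max flow.
Augmenting path L1→R2 (+1); matched 1.
Augmenting path L2→R1 (+1); matched 2.
Augmenting path L3→R3 (+1); matched 3.
Augmenting path L4→R2→L1→R4 (+1); matched 4.
No augmenting path remains; maximum matching = 4.
König certificate: {L1, L2, L3, R2} is a vertex cover of size 4 (every listed pair touches it), so no matching can be larger.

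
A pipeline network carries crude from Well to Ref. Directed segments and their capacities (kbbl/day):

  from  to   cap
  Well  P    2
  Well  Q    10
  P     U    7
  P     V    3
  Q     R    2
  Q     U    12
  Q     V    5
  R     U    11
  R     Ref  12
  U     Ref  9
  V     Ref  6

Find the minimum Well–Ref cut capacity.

12

Augment Well→P→U→Ref: bottleneck 2, flow now 2.
Augment Well→Q→R→Ref: bottleneck 2, flow now 4.
Augment Well→Q→U→Ref: bottleneck 7, flow now 11.
Augment Well→Q→V→Ref: bottleneck 1, flow now 12.
No augmenting path remains; maximum flow = 12.
By max-flow min-cut, the minimum cut capacity equals the max flow.
In the residual graph, reachable from Well: {Well}.
Min-cut edges: Well→P (2), Well→Q (10); capacity 2 + 10 = 12.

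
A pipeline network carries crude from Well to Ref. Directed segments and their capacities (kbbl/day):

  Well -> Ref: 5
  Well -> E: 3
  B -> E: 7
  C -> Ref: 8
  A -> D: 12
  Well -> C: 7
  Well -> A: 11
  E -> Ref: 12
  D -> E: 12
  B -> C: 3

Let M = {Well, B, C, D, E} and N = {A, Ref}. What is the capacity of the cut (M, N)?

36

Edges leaving {Well, B, C, D, E}: Well→A (11), Well→Ref (5), C→Ref (8), E→Ref (12).
Cut capacity = 11 + 5 + 8 + 12 = 36.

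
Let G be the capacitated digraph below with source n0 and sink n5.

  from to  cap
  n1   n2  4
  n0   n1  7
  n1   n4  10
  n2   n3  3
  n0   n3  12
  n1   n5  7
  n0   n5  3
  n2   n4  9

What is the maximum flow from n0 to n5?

10

Augment n0→n5: bottleneck 3, flow now 3.
Augment n0→n1→n5: bottleneck 7, flow now 10.
No augmenting path remains; maximum flow = 10.
In the residual graph, reachable from n0: {n0, n3}.
Min-cut edges: n0→n1 (7), n0→n5 (3); capacity 7 + 3 = 10.
This cut is saturated, so no flow can exceed 10.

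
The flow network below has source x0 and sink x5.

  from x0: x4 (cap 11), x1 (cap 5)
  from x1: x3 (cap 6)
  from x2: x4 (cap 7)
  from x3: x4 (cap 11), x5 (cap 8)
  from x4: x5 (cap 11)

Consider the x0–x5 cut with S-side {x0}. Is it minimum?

Yes — it is a minimum cut (capacity 16).

Given cut capacity: 5 + 11 = 16.
Augment x0→x4→x5: bottleneck 11, flow now 11.
Augment x0→x1→x3→x5: bottleneck 5, flow now 16.
No augmenting path remains; maximum flow = 16.
Cut capacity 16 equals the max flow, so it is a minimum cut.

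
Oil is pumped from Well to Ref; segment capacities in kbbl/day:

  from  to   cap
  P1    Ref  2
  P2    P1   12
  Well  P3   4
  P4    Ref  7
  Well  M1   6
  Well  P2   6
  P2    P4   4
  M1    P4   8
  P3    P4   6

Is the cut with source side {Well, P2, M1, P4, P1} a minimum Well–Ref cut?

No — its capacity is 13, but the minimum cut has capacity 9.

Given cut capacity: 4 + 7 + 2 = 13.
Augment Well→P3→P4→Ref: bottleneck 4, flow now 4.
Augment Well→P2→P4→Ref: bottleneck 3, flow now 7.
Augment Well→P2→P1→Ref: bottleneck 2, flow now 9.
No augmenting path remains; maximum flow = 9.
In the residual graph, reachable from Well: {Well, P3, P2, M1, P4, P1}.
Min-cut edges: P4→Ref (7), P1→Ref (2); capacity 7 + 2 = 9.
Cut capacity 13 exceeds the max flow 9, so it is not minimum.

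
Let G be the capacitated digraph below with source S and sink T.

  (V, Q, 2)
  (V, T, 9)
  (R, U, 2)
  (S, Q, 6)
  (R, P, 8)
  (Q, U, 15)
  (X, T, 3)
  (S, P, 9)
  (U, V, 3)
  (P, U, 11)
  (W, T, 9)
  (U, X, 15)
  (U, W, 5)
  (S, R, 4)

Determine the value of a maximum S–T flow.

11

Augment S→P→U→V→T: bottleneck 3, flow now 3.
Augment S→P→U→W→T: bottleneck 5, flow now 8.
Augment S→P→U→X→T: bottleneck 1, flow now 9.
Augment S→Q→U→X→T: bottleneck 2, flow now 11.
No augmenting path remains; maximum flow = 11.
In the residual graph, reachable from S: {S, P, Q, R, U, X}.
Min-cut edges: U→V (3), U→W (5), X→T (3); capacity 3 + 5 + 3 = 11.
This cut is saturated, so no flow can exceed 11.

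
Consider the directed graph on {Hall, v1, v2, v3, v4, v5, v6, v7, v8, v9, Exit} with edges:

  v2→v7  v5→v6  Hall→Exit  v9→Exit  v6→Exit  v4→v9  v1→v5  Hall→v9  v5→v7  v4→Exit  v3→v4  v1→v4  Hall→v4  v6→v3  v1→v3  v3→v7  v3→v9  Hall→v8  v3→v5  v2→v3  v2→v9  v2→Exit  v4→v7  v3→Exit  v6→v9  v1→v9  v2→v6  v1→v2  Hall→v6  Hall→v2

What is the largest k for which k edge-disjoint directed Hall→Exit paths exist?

5

Assign every edge capacity 1; by Menger, the answer equals the max flow.
Path Hall→Exit (+1); total 1.
Path Hall→v2→Exit (+1); total 2.
Path Hall→v4→Exit (+1); total 3.
Path Hall→v6→Exit (+1); total 4.
Path Hall→v9→Exit (+1); total 5.
No residual Hall→Exit path; max flow = 5.
Certifying cut of size 5: {Hall→Exit, Hall→v2, Hall→v4, Hall→v6, Hall→v9}.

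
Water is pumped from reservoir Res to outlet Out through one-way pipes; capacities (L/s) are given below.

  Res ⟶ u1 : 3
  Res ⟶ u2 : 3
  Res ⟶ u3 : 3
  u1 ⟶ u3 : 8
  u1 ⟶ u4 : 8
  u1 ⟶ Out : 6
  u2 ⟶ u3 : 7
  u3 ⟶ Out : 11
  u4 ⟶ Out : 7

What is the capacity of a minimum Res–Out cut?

9

Augment Res→u1→Out: bottleneck 3, flow now 3.
Augment Res→u3→Out: bottleneck 3, flow now 6.
Augment Res→u2→u3→Out: bottleneck 3, flow now 9.
No augmenting path remains; maximum flow = 9.
By max-flow min-cut, the minimum cut capacity equals the max flow.
In the residual graph, reachable from Res: {Res}.
Min-cut edges: Res→u1 (3), Res→u2 (3), Res→u3 (3); capacity 3 + 3 + 3 = 9.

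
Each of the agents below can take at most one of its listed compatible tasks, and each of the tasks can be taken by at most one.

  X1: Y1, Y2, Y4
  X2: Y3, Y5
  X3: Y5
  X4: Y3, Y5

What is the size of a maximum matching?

Unit-capacity flow: source→left, listed edges, right→sink; max matching = max flow.
Augmenting path X1→Y1 (+1); matched 1.
Augmenting path X2→Y3 (+1); matched 2.
Augmenting path X3→Y5 (+1); matched 3.
No augmenting path remains; maximum matching = 3.
König certificate: {X1, Y3, Y5} is a vertex cover of size 3 (every listed pair touches it), so no matching can be larger.

3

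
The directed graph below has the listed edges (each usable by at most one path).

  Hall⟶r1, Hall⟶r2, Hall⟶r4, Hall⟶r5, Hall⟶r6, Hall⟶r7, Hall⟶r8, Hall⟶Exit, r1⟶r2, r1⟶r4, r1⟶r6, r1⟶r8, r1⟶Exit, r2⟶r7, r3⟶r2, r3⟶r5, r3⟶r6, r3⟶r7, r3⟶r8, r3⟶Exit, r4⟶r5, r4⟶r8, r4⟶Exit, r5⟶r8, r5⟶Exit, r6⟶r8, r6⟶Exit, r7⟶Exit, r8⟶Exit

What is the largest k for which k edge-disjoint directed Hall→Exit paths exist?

7

Assign every edge capacity 1; by Menger, the answer equals the max flow.
Path Hall→Exit (+1); total 1.
Path Hall→r1→Exit (+1); total 2.
Path Hall→r4→Exit (+1); total 3.
Path Hall→r5→Exit (+1); total 4.
Path Hall→r6→Exit (+1); total 5.
Path Hall→r7→Exit (+1); total 6.
Path Hall→r8→Exit (+1); total 7.
No residual Hall→Exit path; max flow = 7.
Certifying cut of size 7: {Hall→Exit, Hall→r1, Hall→r4, Hall→r5, Hall→r6, Hall→r8, r7→Exit}.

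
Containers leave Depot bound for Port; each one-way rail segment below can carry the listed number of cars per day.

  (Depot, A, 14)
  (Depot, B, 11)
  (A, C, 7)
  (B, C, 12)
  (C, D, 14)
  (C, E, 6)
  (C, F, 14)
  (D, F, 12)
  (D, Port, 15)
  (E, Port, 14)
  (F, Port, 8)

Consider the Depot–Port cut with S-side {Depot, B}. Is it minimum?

Given cut capacity: 14 + 12 = 26.
Augment Depot→A→C→D→Port: bottleneck 7, flow now 7.
Augment Depot→B→C→D→Port: bottleneck 7, flow now 14.
Augment Depot→B→C→E→Port: bottleneck 4, flow now 18.
No augmenting path remains; maximum flow = 18.
In the residual graph, reachable from Depot: {Depot, A}.
Min-cut edges: Depot→B (11), A→C (7); capacity 11 + 7 = 18.
Cut capacity 26 exceeds the max flow 18, so it is not minimum.

No — its capacity is 26, but the minimum cut has capacity 18.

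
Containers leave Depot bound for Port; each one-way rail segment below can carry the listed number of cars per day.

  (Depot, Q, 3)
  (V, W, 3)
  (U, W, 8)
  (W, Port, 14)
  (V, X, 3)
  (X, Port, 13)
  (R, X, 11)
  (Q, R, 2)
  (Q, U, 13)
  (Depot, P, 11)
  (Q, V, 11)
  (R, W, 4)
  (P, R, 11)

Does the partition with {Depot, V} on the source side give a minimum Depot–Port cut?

No — its capacity is 20, but the minimum cut has capacity 14.

Given cut capacity: 11 + 3 + 3 + 3 = 20.
Augment Depot→P→R→W→Port: bottleneck 4, flow now 4.
Augment Depot→P→R→X→Port: bottleneck 7, flow now 11.
Augment Depot→Q→R→X→Port: bottleneck 2, flow now 13.
Augment Depot→Q→U→W→Port: bottleneck 1, flow now 14.
No augmenting path remains; maximum flow = 14.
In the residual graph, reachable from Depot: {Depot}.
Min-cut edges: Depot→P (11), Depot→Q (3); capacity 11 + 3 = 14.
Cut capacity 20 exceeds the max flow 14, so it is not minimum.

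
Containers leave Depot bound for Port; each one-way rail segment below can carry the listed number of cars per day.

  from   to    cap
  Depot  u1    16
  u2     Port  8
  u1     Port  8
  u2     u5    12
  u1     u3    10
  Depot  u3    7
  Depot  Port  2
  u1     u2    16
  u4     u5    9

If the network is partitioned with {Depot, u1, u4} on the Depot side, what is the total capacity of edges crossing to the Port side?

52

Edges leaving {Depot, u1, u4}: Depot→u3 (7), Depot→Port (2), u1→u2 (16), u1→u3 (10), u1→Port (8), u4→u5 (9).
Cut capacity = 7 + 2 + 16 + 10 + 8 + 9 = 52.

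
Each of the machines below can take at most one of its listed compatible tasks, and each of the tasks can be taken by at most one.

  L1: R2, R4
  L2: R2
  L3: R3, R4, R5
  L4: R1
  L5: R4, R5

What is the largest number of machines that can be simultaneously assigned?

5

Unit-capacity flow: source→left, listed edges, right→sink; max matching = max flow.
Augmenting path L1→R2 (+1); matched 1.
Augmenting path L3→R3 (+1); matched 2.
Augmenting path L4→R1 (+1); matched 3.
Augmenting path L5→R4 (+1); matched 4.
Augmenting path L2→R2→L1→R4→L5→R5 (+1); matched 5.
No augmenting path remains; maximum matching = 5.
König certificate: {L1, L2, L3, L4, L5} is a vertex cover of size 5 (every listed pair touches it), so no matching can be larger.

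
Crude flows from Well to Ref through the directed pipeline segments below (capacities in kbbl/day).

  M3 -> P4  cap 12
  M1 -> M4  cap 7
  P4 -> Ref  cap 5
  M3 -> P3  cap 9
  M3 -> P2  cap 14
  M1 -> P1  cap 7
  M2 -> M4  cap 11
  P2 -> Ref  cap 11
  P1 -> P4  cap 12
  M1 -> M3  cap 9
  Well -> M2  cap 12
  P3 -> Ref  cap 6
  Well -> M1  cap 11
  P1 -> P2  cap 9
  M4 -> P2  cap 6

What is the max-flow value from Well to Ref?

Augment Well→M1→M3→P2→Ref: bottleneck 9, flow now 9.
Augment Well→M1→M4→P2→Ref: bottleneck 2, flow now 11.
Augment Well→M2→M4→M1→P1→P4→Ref: bottleneck 2, flow now 13. (uses reverse residual edge)
Augment Well→M2→M4→P2→M3→P3→Ref: bottleneck 4, flow now 17. (uses reverse residual edge)
No augmenting path remains; maximum flow = 17.
In the residual graph, reachable from Well: {Well, M2, M4}.
Min-cut edges: Well→M1 (11), M4→P2 (6); capacity 11 + 6 = 17.
This cut is saturated, so no flow can exceed 17.

17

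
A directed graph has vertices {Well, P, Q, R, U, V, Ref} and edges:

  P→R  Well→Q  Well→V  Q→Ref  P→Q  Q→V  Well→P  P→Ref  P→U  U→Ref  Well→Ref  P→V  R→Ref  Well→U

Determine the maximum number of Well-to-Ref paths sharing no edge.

Assign every edge capacity 1; by Menger, the answer equals the max flow.
Path Well→Ref (+1); total 1.
Path Well→P→Ref (+1); total 2.
Path Well→Q→Ref (+1); total 3.
Path Well→U→Ref (+1); total 4.
No residual Well→Ref path; max flow = 4.
Certifying cut of size 4: {Well→P, Well→Q, Well→Ref, Well→U}.

4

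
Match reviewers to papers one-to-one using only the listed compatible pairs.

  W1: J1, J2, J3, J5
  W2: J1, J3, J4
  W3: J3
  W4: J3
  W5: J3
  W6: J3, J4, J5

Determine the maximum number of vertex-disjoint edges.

4

Unit-capacity flow: source→left, listed edges, right→sink; max matching = max flow.
Augmenting path W1→J1 (+1); matched 1.
Augmenting path W2→J3 (+1); matched 2.
Augmenting path W6→J4 (+1); matched 3.
Augmenting path W3→J3→W2→J1→W1→J2 (+1); matched 4.
No augmenting path remains; maximum matching = 4.
König certificate: {W1, W2, W6, J3} is a vertex cover of size 4 (every listed pair touches it), so no matching can be larger.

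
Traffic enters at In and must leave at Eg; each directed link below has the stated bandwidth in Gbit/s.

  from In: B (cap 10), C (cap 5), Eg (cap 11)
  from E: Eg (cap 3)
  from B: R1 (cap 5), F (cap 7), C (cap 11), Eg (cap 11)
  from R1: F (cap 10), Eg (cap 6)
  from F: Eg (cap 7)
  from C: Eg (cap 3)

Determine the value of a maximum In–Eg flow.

Augment In→Eg: bottleneck 11, flow now 11.
Augment In→B→Eg: bottleneck 10, flow now 21.
Augment In→C→Eg: bottleneck 3, flow now 24.
No augmenting path remains; maximum flow = 24.
In the residual graph, reachable from In: {In, C}.
Min-cut edges: In→B (10), In→Eg (11), C→Eg (3); capacity 10 + 11 + 3 = 24.
This cut is saturated, so no flow can exceed 24.

24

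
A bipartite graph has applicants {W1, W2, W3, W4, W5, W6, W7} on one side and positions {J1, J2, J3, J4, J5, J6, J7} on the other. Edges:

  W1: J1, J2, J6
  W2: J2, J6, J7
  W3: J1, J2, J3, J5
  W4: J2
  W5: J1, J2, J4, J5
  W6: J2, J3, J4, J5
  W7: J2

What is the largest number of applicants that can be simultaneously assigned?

6

Unit-capacity flow: source→left, listed edges, right→sink; max matching = max flow.
Augmenting path W1→J1 (+1); matched 1.
Augmenting path W2→J2 (+1); matched 2.
Augmenting path W3→J3 (+1); matched 3.
Augmenting path W5→J4 (+1); matched 4.
Augmenting path W6→J5 (+1); matched 5.
Augmenting path W4→J2→W2→J6 (+1); matched 6.
No augmenting path remains; maximum matching = 6.
König certificate: {W1, W2, W3, W5, W6, J2} is a vertex cover of size 6 (every listed pair touches it), so no matching can be larger.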